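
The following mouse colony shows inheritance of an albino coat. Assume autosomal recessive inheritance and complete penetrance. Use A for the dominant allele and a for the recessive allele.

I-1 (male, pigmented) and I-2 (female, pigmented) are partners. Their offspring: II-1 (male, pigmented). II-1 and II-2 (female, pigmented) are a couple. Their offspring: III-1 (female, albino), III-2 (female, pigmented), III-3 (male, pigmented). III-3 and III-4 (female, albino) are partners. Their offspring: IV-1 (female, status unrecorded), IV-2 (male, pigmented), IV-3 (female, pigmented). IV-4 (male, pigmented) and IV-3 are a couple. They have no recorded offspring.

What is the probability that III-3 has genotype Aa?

1/3

II-1 is pigmented so carries A and passed a to III-1 (aa), so II-1 is Aa.
II-2 is pigmented so carries A and passed a to III-1 (aa), so II-2 is Aa.
Their cross gives offspring ratios 1/4 AA : 1/2 Aa : 1/4 aa. Conditioning on III-3 being pigmented, P(Aa) = 1/2 / 3/4 = 2/3 before taking III-3's own offspring into account.
III-4 is albino, so III-4 is aa.
Now use III-3's offspring. Probability of each recorded status — pigmented son IV-2: 1/2 if III-3 is Aa, 1 if AA; pigmented daughter IV-3: 1/2 if III-3 is Aa, 1 if AA. (IV-1: equally likely either way, so uninformative.)
Bayes: P(Aa) = 2/3·1/4 / (2/3·1/4 + 1/3·1) = 1/3.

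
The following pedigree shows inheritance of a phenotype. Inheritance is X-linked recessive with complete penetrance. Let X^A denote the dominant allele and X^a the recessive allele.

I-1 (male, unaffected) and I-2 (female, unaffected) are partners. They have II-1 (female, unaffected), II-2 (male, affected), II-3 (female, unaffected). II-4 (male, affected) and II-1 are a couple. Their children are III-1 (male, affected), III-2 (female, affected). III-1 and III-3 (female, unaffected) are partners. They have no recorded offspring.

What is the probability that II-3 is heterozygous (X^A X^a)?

1/2

I-1 is unaffected, so I-1 is X^A Y.
I-2 is unaffected so carries A and passed a to II-1 (X^A X^a, whose A came from I-1), so I-2 is X^A X^a.
Their cross gives offspring ratios 1/2 X^A X^A : 1/2 X^A X^a. Conditioning on II-3 being unaffected, P(X^A X^a) = 1/2 / 1 = 1/2.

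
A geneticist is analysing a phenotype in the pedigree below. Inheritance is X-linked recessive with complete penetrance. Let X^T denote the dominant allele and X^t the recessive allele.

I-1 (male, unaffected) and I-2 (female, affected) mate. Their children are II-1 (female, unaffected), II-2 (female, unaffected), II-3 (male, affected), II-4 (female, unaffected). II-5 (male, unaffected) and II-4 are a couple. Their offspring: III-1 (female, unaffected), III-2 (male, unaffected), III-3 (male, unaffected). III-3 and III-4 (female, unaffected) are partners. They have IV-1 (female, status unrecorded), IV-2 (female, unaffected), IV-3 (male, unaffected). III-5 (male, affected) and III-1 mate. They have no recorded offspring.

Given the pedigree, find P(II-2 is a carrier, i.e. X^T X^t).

II-2 is unaffected so carries T and received t from I-2 (X^t X^t), so II-2 is X^T X^t, giving P(X^T X^t) = 1.

1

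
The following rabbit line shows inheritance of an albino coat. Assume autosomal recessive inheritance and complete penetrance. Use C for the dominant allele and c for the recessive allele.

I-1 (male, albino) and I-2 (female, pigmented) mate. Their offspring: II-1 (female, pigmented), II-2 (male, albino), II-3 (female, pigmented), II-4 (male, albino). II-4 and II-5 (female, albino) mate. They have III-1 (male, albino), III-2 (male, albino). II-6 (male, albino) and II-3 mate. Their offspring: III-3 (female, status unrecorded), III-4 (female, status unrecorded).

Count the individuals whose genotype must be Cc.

3

Obligate heterozygotes: I-2 is pigmented so carries C and passed c to II-2 (cc), so I-2 is Cc; II-1 is pigmented so carries C and received c from I-1 (cc), so II-1 is Cc; II-3 is pigmented so carries C and received c from I-1 (cc), so II-3 is Cc.
Every other individual is either homozygous by phenotype or has at least one consistent homozygous assignment, so the count is 3.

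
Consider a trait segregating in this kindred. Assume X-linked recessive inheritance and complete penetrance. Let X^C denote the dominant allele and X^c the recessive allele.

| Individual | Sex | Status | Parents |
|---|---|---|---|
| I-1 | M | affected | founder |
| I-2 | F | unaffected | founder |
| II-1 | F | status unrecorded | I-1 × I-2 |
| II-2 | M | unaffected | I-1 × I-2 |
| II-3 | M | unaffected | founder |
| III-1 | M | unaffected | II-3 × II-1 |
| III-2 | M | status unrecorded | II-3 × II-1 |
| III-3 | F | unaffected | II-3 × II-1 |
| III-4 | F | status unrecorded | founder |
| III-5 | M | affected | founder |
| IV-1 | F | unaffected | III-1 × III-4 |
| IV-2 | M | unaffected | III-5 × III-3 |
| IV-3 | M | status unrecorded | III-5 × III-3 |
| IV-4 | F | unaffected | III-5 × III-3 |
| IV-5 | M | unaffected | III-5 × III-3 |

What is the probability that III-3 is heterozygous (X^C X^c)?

1/9

II-3 is unaffected, so II-3 is X^C Y.
II-1 passed C to III-1 (X^C Y) and received c from I-1 (X^c Y), so II-1 is X^C X^c.
Their cross gives offspring ratios 1/2 X^C X^C : 1/2 X^C X^c. Conditioning on III-3 being unaffected, P(X^C X^c) = 1/2 / 1 = 1/2 before taking III-3's own offspring into account.
III-5 is affected, so III-5 is X^c Y.
Now use III-3's offspring. Probability of each recorded status — unaffected son IV-2: 1/2 if III-3 is X^C X^c, 1 if X^C X^C; unaffected daughter IV-4: 1/2 if III-3 is X^C X^c, 1 if X^C X^C; unaffected son IV-5: 1/2 if III-3 is X^C X^c, 1 if X^C X^C. (IV-3: equally likely either way, so uninformative.)
Bayes: P(X^C X^c) = 1/2·1/8 / (1/2·1/8 + 1/2·1) = 1/9.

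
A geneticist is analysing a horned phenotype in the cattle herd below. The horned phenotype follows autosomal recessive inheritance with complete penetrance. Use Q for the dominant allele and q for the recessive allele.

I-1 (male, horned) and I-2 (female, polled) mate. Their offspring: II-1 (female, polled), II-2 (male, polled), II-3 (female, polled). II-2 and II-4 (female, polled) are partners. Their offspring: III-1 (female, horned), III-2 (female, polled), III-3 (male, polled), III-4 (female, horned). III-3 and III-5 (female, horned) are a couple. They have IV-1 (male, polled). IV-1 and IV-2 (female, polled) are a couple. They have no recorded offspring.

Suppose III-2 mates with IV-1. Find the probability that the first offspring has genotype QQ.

II-2 is polled so carries Q and received q from I-1 (qq), so II-2 is Qq.
II-4 is polled so carries Q and passed q to III-1 (qq), so II-4 is Qq.
III-2 is a polled offspring of II-2 (Qq) × II-4 (Qq), whose cross gives 1/4 QQ : 1/2 Qq : 1/4 qq; conditioning on being polled, III-2 is QQ with probability 1/3, Qq with probability 2/3.
IV-1 is polled so carries Q and received q from III-5 (qq), so IV-1 is Qq.
Summing over parental genotype combinations, P(offspring has genotype QQ) = 1/3·1/2 + 2/3·1/4 = 1/3.

1/3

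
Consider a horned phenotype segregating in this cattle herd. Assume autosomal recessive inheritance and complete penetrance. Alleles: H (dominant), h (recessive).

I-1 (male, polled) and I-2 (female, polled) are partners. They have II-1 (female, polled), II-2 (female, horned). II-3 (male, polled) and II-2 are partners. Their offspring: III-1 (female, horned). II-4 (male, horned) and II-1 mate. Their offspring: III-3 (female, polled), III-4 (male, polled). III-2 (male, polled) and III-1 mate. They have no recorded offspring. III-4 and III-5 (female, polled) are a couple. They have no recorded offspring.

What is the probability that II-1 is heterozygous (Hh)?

1/3

I-1 is polled so carries H and passed h to II-2 (hh), so I-1 is Hh.
I-2 is polled so carries H and passed h to II-2 (hh), so I-2 is Hh.
Their cross gives offspring ratios 1/4 HH : 1/2 Hh : 1/4 hh. Conditioning on II-1 being polled, P(Hh) = 1/2 / 3/4 = 2/3 before taking II-1's own offspring into account.
II-4 is horned, so II-4 is hh.
Now use II-1's offspring. Probability of each recorded status — polled daughter III-3: 1/2 if II-1 is Hh, 1 if HH; polled son III-4: 1/2 if II-1 is Hh, 1 if HH.
Bayes: P(Hh) = 2/3·1/4 / (2/3·1/4 + 1/3·1) = 1/3.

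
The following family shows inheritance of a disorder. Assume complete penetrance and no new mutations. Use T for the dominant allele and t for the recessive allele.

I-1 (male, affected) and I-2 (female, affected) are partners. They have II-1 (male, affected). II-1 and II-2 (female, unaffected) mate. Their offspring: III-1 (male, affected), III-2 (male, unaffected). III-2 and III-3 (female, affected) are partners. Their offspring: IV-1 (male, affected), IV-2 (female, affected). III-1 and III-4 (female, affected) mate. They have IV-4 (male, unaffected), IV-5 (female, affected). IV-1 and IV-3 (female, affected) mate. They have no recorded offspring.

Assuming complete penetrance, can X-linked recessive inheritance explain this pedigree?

No

Under X-linked recessive, IV-2 (affected, female) cannot arise from III-2 (unaffected) × III-3 (affected).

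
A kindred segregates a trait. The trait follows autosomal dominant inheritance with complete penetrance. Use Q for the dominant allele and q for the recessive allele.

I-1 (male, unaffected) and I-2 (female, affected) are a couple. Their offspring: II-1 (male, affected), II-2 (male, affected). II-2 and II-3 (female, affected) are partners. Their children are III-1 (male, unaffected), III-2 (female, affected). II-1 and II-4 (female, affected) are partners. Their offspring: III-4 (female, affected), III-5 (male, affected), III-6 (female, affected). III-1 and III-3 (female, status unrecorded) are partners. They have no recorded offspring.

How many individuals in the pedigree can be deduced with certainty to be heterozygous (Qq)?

3

Obligate heterozygotes: II-1 is affected so carries Q and received q from I-1 (qq), so II-1 is Qq; II-2 is affected so carries Q and received q from I-1 (qq), so II-2 is Qq; II-3 is affected so carries Q and passed q to III-1 (qq), so II-3 is Qq.
Every other individual is either homozygous by phenotype or has at least one consistent homozygous assignment, so the count is 3.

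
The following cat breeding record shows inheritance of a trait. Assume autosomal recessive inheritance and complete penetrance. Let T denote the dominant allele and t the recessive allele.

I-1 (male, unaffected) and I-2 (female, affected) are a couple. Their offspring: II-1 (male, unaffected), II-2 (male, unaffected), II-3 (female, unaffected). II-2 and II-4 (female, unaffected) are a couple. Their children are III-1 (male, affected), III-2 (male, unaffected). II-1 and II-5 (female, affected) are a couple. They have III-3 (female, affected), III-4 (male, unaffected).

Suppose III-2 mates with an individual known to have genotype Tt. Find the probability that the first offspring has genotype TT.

II-2 is unaffected so carries T and received t from I-2 (tt), so II-2 is Tt.
II-4 is unaffected so carries T and passed t to III-1 (tt), so II-4 is Tt.
III-2 is an unaffected offspring of II-2 (Tt) × II-4 (Tt), whose cross gives 1/4 TT : 1/2 Tt : 1/4 tt; conditioning on being unaffected, III-2 is TT with probability 1/3, Tt with probability 2/3.
Summing over parental genotype combinations, P(offspring has genotype TT) = 1/3·1/2 + 2/3·1/4 = 1/3.

1/3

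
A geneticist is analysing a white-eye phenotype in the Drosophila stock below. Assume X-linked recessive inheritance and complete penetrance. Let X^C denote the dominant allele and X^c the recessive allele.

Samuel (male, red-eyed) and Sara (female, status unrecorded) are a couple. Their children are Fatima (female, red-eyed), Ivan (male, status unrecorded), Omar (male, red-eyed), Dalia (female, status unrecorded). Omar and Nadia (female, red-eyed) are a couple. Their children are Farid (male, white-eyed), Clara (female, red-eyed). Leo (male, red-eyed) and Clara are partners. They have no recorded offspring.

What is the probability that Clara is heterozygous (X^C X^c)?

Omar is red-eyed, so Omar is X^C Y.
Nadia is red-eyed so carries C and passed c to Farid (X^c Y), so Nadia is X^C X^c.
Their cross gives offspring ratios 1/2 X^C X^C : 1/2 X^C X^c. Conditioning on Clara being red-eyed, P(X^C X^c) = 1/2 / 1 = 1/2.

1/2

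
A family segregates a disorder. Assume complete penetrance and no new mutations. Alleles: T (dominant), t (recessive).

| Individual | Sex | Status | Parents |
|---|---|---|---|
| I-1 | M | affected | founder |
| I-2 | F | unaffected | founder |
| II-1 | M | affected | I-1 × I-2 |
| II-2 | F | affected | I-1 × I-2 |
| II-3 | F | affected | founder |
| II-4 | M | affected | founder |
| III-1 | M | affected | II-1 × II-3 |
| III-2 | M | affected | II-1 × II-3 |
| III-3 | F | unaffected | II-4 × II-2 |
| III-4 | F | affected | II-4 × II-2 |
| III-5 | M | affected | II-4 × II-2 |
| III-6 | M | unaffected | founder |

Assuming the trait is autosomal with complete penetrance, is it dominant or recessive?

II-4 and II-2 are both affected yet have an unaffected child III-3. Under a recessive model two affected parents are homozygous and every child would be affected, so the trait cannot be recessive.

dominant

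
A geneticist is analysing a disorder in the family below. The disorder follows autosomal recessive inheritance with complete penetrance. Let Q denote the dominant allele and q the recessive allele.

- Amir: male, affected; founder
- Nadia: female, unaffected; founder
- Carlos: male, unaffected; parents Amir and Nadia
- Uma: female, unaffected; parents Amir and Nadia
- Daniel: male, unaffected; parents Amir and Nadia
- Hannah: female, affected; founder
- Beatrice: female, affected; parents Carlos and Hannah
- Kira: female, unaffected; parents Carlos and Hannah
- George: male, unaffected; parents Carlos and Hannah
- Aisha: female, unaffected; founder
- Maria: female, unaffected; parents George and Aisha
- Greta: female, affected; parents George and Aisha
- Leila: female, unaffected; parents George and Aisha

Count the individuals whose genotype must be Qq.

6

Obligate heterozygotes: Carlos is unaffected so carries Q and received q from Amir (qq), so Carlos is Qq; Uma is unaffected so carries Q and received q from Amir (qq), so Uma is Qq; Daniel is unaffected so carries Q and received q from Amir (qq), so Daniel is Qq; Kira is unaffected so carries Q and received q from Hannah (qq), so Kira is Qq; George is unaffected so carries Q and received q from Hannah (qq), so George is Qq; Aisha is unaffected so carries Q and passed q to Greta (qq), so Aisha is Qq.
Every other individual is either homozygous by phenotype or has at least one consistent homozygous assignment, so the count is 6.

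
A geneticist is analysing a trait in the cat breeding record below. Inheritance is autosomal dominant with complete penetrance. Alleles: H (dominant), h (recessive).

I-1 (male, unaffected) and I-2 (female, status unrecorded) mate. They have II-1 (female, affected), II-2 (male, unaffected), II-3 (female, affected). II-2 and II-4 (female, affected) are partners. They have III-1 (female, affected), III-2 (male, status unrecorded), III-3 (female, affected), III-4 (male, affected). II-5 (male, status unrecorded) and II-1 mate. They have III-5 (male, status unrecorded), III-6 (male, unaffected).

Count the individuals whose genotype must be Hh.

6

Obligate heterozygotes: I-2 passed H to II-1 (Hh, whose h came from I-1) and passed h to II-2 (hh), so I-2 is Hh; II-1 is affected so carries H and received h from I-1 (hh), so II-1 is Hh; II-3 is affected so carries H and received h from I-1 (hh), so II-3 is Hh; III-1 is affected so carries H and received h from II-2 (hh), so III-1 is Hh; III-3 is affected so carries H and received h from II-2 (hh), so III-3 is Hh; III-4 is affected so carries H and received h from II-2 (hh), so III-4 is Hh.
Every other individual is either homozygous by phenotype or has at least one consistent homozygous assignment, so the count is 6.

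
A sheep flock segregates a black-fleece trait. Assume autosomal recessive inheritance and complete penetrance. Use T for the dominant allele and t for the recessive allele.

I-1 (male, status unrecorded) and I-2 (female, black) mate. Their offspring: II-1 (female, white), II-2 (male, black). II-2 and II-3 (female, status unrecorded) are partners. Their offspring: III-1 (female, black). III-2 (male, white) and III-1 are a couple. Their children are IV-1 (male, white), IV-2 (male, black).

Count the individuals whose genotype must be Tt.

4

Obligate heterozygotes: I-1 passed T to II-1 (Tt, whose t came from I-2) and passed t to II-2 (tt), so I-1 is Tt; II-1 is white so carries T and received t from I-2 (tt), so II-1 is Tt; III-2 is white so carries T and passed t to IV-2 (tt), so III-2 is Tt; IV-1 is white so carries T and received t from III-1 (tt), so IV-1 is Tt.
Every other individual is either homozygous by phenotype or has at least one consistent homozygous assignment, so the count is 4.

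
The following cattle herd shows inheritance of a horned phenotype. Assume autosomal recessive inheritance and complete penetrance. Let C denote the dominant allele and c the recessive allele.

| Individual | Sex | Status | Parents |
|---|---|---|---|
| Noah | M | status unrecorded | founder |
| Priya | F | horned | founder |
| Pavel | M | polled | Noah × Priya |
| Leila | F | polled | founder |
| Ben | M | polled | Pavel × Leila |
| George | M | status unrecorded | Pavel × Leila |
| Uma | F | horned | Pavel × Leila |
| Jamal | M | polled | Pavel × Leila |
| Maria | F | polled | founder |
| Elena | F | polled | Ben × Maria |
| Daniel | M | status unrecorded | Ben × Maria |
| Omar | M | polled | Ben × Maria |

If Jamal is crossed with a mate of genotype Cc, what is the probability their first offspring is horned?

1/6

Pavel is polled so carries C and received c from Priya (cc), so Pavel is Cc.
Leila is polled so carries C and passed c to Uma (cc), so Leila is Cc.
Jamal is a polled offspring of Pavel (Cc) × Leila (Cc), whose cross gives 1/4 CC : 1/2 Cc : 1/4 cc; conditioning on being polled, Jamal is CC with probability 1/3, Cc with probability 2/3.
Summing over parental genotype combinations, P(offspring is horned) = 2/3·1/4 = 1/6.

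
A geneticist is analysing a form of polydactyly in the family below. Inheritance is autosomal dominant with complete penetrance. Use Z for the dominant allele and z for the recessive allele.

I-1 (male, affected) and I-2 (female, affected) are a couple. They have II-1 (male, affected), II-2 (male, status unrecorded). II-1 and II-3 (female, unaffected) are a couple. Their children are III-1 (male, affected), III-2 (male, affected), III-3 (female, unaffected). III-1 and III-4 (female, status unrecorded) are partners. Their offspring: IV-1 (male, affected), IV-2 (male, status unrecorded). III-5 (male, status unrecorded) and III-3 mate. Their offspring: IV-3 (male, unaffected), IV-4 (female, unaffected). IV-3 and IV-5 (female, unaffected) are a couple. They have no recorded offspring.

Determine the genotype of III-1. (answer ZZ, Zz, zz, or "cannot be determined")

Zz

From phenotype alone, III-1 is ZZ or Zz.
III-1 is affected so carries Z and received z from II-3 (zz), so III-1 is Zz.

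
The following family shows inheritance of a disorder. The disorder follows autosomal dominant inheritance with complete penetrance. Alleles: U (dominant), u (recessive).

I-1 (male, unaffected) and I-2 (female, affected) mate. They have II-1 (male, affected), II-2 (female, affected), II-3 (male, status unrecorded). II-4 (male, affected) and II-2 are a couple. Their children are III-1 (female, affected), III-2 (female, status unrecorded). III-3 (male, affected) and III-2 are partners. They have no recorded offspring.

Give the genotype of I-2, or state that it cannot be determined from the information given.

cannot be determined

I-2's phenotype allows UU or Uu, and no parent or child forces a single allele at both positions; consistent genotype assignments exist with I-2 as UU or Uu.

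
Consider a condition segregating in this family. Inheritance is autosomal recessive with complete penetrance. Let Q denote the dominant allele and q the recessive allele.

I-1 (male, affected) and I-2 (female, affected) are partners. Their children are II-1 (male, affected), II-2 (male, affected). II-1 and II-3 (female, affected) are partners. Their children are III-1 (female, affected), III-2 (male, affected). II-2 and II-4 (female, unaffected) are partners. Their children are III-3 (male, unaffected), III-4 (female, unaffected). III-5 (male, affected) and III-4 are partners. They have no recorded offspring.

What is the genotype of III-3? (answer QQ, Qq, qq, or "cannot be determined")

Qq

From phenotype alone, III-3 is QQ or Qq.
III-3 is unaffected so carries Q and received q from II-2 (qq), so III-3 is Qq.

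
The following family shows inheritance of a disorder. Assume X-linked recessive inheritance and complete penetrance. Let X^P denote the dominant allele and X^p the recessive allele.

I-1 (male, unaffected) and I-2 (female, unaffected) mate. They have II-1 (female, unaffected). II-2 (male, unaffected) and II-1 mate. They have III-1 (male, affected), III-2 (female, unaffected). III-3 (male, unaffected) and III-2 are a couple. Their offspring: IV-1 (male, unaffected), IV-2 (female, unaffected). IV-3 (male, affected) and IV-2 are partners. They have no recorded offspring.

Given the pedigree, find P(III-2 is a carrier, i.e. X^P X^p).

II-2 is unaffected, so II-2 is X^P Y.
II-1 is unaffected so carries P and passed p to III-1 (X^p Y), so II-1 is X^P X^p.
Their cross gives offspring ratios 1/2 X^P X^P : 1/2 X^P X^p. Conditioning on III-2 being unaffected, P(X^P X^p) = 1/2 / 1 = 1/2 before taking III-2's own offspring into account.
III-3 is unaffected, so III-3 is X^P Y.
Now use III-2's offspring. Probability of each recorded status — unaffected son IV-1: 1/2 if III-2 is X^P X^p, 1 if X^P X^P. (IV-2: equally likely either way, so uninformative.)
Bayes: P(X^P X^p) = 1/2·1/2 / (1/2·1/2 + 1/2·1) = 1/3.

1/3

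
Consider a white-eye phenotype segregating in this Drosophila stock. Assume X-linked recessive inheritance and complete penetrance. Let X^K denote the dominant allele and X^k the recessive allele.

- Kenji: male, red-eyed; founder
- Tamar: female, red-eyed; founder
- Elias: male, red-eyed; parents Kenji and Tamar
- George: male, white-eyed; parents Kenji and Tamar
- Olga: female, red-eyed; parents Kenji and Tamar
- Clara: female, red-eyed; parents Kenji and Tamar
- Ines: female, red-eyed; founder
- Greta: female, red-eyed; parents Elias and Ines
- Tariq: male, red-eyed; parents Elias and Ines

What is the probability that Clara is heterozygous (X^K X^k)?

Kenji is red-eyed, so Kenji is X^K Y.
Tamar is red-eyed so carries K and passed k to George (X^k Y), so Tamar is X^K X^k.
Their cross gives offspring ratios 1/2 X^K X^K : 1/2 X^K X^k. Conditioning on Clara being red-eyed, P(X^K X^k) = 1/2 / 1 = 1/2.

1/2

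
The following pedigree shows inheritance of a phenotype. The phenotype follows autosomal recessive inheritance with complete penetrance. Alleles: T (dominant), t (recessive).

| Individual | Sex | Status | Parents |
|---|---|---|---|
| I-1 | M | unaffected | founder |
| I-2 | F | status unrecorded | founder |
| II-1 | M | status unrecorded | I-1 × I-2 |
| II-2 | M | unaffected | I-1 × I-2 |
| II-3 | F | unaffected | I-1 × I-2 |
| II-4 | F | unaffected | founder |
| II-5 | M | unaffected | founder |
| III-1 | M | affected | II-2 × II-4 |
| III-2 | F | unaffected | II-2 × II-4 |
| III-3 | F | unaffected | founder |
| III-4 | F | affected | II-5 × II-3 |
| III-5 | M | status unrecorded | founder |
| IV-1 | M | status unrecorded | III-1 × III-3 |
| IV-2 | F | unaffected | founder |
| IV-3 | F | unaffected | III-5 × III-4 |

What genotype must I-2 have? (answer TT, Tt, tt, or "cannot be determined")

cannot be determined

I-2's phenotype is unrecorded, and no parent or child forces a single allele at both positions; consistent genotype assignments exist with I-2 as TT or Tt or tt.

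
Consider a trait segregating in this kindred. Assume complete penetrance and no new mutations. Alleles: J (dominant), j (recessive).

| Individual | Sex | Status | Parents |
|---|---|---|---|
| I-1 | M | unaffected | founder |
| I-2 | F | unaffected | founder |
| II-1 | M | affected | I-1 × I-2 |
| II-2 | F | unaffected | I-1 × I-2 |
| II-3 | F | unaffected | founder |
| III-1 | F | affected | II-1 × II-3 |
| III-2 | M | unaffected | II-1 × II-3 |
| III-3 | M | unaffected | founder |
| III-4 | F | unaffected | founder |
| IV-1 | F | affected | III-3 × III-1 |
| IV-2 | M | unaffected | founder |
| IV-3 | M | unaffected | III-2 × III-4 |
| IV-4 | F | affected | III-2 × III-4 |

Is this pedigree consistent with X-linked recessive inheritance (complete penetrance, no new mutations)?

Under X-linked recessive, IV-1 (affected, female) cannot arise from III-3 (unaffected) × III-1 (affected).

No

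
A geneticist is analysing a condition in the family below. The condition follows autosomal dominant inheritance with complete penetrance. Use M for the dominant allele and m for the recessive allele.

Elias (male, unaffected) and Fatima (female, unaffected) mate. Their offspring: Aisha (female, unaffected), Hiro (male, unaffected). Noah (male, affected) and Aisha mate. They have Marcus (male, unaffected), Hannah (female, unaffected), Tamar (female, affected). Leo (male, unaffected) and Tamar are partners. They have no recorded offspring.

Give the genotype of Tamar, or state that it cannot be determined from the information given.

From phenotype alone, Tamar is MM or Mm.
Tamar is affected so carries M and received m from Aisha (mm), so Tamar is Mm.

Mm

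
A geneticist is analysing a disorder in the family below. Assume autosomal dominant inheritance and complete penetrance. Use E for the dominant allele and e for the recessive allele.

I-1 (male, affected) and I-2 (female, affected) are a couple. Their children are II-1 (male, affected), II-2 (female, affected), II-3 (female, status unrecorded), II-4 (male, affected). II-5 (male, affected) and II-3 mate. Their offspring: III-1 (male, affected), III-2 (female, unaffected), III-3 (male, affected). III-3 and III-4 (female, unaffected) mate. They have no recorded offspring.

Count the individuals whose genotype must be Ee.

1

Obligate heterozygotes: II-5 is affected so carries E and passed e to III-2 (ee), so II-5 is Ee.
Every other individual is either homozygous by phenotype or has at least one consistent homozygous assignment, so the count is 1.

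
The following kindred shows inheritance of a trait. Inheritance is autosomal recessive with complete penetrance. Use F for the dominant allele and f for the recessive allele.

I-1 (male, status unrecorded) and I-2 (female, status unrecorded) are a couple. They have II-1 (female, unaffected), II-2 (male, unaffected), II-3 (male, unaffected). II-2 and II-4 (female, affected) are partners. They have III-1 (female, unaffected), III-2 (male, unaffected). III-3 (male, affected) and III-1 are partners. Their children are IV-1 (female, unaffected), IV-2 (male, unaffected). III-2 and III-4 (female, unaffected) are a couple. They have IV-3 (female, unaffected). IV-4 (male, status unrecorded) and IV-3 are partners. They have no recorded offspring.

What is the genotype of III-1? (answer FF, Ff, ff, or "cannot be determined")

From phenotype alone, III-1 is FF or Ff.
III-1 is unaffected so carries F and received f from II-4 (ff), so III-1 is Ff.

Ff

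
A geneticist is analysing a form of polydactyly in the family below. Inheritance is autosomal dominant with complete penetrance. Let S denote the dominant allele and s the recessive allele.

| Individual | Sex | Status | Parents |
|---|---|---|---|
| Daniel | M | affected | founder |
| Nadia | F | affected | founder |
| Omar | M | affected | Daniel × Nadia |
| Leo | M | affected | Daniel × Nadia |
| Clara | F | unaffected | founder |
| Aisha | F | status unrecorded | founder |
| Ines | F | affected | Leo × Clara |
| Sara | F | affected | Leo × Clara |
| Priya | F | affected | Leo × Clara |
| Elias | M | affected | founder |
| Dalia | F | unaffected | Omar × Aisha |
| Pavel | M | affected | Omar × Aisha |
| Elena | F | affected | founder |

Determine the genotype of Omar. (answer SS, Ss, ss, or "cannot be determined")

From phenotype alone, Omar is SS or Ss.
Omar is affected so carries S and passed s to Dalia (ss), so Omar is Ss.

Ss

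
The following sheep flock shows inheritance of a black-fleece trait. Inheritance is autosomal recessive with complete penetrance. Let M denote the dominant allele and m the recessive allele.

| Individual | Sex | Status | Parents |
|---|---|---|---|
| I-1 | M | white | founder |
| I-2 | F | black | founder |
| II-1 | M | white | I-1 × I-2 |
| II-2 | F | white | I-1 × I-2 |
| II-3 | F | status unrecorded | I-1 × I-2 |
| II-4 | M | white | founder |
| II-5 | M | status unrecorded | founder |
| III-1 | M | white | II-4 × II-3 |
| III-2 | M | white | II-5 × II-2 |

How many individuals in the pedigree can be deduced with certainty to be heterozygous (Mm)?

2

Obligate heterozygotes: II-1 is white so carries M and received m from I-2 (mm), so II-1 is Mm; II-2 is white so carries M and received m from I-2 (mm), so II-2 is Mm.
Every other individual is either homozygous by phenotype or has at least one consistent homozygous assignment, so the count is 2.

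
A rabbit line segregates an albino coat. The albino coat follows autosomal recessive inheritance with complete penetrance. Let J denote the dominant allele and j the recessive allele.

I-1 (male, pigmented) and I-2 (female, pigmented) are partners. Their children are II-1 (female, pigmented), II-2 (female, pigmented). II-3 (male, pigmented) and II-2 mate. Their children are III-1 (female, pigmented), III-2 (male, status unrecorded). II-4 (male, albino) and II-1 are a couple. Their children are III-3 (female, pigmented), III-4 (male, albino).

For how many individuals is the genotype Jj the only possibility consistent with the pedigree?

Obligate heterozygotes: II-1 is pigmented so carries J and passed j to III-4 (jj), so II-1 is Jj; III-3 is pigmented so carries J and received j from II-4 (jj), so III-3 is Jj.
Every other individual is either homozygous by phenotype or has at least one consistent homozygous assignment, so the count is 2.

2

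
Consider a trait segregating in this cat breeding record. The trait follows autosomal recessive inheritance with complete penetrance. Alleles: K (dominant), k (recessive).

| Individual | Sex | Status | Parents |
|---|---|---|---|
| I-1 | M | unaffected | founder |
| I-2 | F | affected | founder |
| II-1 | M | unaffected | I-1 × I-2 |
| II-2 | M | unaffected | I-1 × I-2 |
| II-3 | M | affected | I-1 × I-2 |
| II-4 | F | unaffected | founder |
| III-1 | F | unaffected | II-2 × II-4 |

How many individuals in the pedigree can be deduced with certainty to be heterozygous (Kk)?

Obligate heterozygotes: I-1 is unaffected so carries K and passed k to II-3 (kk), so I-1 is Kk; II-1 is unaffected so carries K and received k from I-2 (kk), so II-1 is Kk; II-2 is unaffected so carries K and received k from I-2 (kk), so II-2 is Kk.
Every other individual is either homozygous by phenotype or has at least one consistent homozygous assignment, so the count is 3.

3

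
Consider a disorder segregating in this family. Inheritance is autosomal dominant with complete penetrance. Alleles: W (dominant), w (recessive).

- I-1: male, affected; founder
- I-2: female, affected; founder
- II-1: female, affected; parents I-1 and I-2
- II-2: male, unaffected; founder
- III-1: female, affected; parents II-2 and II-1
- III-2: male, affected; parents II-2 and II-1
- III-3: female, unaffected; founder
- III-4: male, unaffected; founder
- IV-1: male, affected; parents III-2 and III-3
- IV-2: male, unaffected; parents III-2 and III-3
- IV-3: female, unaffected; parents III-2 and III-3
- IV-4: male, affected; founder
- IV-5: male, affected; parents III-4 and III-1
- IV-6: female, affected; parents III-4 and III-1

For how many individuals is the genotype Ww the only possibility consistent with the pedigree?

Obligate heterozygotes: III-1 is affected so carries W and received w from II-2 (ww), so III-1 is Ww; III-2 is affected so carries W and received w from II-2 (ww), so III-2 is Ww; IV-1 is affected so carries W and received w from III-3 (ww), so IV-1 is Ww; IV-5 is affected so carries W and received w from III-4 (ww), so IV-5 is Ww; IV-6 is affected so carries W and received w from III-4 (ww), so IV-6 is Ww.
Every other individual is either homozygous by phenotype or has at least one consistent homozygous assignment, so the count is 5.

5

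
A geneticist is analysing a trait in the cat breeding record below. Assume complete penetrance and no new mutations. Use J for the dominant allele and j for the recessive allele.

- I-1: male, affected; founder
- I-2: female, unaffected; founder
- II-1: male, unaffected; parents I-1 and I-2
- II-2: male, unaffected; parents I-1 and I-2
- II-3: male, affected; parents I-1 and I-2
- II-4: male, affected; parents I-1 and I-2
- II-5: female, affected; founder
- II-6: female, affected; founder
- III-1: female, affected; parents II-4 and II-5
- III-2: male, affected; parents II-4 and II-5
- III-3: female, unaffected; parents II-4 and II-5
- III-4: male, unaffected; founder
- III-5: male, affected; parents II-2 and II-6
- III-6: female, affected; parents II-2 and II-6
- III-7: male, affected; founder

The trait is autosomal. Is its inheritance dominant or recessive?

dominant

II-4 and II-5 are both affected yet have an unaffected child III-3. Under a recessive model two affected parents are homozygous and every child would be affected, so the trait cannot be recessive.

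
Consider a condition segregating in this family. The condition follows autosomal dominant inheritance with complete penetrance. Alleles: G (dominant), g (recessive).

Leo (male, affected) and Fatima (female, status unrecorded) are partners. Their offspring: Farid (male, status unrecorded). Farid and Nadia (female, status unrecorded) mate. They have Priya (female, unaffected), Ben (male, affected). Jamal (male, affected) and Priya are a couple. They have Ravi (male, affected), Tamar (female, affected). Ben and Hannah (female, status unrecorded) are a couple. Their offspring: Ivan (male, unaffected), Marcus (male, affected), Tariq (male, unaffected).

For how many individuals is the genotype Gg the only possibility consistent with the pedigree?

3

Obligate heterozygotes: Ben is affected so carries G and passed g to Ivan (gg), so Ben is Gg; Ravi is affected so carries G and received g from Priya (gg), so Ravi is Gg; Tamar is affected so carries G and received g from Priya (gg), so Tamar is Gg.
Every other individual is either homozygous by phenotype or has at least one consistent homozygous assignment, so the count is 3.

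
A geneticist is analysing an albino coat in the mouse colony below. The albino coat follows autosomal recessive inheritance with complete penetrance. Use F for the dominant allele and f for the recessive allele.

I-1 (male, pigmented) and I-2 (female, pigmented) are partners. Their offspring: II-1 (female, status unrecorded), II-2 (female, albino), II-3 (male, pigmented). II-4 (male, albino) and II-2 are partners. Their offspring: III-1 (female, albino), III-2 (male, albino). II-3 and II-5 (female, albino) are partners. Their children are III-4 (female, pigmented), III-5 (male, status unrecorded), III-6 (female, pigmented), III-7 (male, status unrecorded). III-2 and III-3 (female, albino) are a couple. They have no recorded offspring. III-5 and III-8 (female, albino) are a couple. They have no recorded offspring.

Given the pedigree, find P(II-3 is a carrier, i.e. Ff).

1/3

I-1 is pigmented so carries F and passed f to II-2 (ff), so I-1 is Ff.
I-2 is pigmented so carries F and passed f to II-2 (ff), so I-2 is Ff.
Their cross gives offspring ratios 1/4 FF : 1/2 Ff : 1/4 ff. Conditioning on II-3 being pigmented, P(Ff) = 1/2 / 3/4 = 2/3 before taking II-3's own offspring into account.
II-5 is albino, so II-5 is ff.
Now use II-3's offspring. Probability of each recorded status — pigmented daughter III-4: 1/2 if II-3 is Ff, 1 if FF; pigmented daughter III-6: 1/2 if II-3 is Ff, 1 if FF. (III-5, III-7: equally likely either way, so uninformative.)
Bayes: P(Ff) = 2/3·1/4 / (2/3·1/4 + 1/3·1) = 1/3.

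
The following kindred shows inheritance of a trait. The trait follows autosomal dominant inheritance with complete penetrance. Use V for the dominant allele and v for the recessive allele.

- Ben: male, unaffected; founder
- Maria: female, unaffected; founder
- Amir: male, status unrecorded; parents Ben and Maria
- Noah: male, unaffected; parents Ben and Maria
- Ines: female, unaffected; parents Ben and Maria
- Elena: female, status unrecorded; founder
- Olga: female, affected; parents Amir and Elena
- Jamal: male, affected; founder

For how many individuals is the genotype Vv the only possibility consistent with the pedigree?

1

Obligate heterozygotes: Olga is affected so carries V and received v from Amir (vv), so Olga is Vv.
Every other individual is either homozygous by phenotype or has at least one consistent homozygous assignment, so the count is 1.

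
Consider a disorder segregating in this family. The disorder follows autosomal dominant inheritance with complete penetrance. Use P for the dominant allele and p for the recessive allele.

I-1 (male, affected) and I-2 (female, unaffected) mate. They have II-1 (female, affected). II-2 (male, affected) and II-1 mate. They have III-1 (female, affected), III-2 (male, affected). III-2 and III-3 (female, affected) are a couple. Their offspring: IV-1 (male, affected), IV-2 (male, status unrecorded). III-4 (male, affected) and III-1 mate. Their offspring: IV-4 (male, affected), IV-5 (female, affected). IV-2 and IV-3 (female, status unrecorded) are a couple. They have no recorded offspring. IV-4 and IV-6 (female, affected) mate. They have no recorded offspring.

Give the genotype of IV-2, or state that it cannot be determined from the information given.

cannot be determined

IV-2's phenotype is unrecorded, and no parent or child forces a single allele at both positions; consistent genotype assignments exist with IV-2 as PP or Pp or pp.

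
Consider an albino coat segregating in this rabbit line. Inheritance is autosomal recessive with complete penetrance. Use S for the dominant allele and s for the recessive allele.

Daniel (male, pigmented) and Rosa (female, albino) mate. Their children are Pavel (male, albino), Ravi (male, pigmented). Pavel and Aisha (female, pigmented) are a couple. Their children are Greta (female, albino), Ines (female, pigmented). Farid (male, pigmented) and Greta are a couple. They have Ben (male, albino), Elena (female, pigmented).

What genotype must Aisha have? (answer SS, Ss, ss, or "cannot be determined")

Ss

From phenotype alone, Aisha is SS or Ss.
Aisha is pigmented so carries S and passed s to Greta (ss), so Aisha is Ss.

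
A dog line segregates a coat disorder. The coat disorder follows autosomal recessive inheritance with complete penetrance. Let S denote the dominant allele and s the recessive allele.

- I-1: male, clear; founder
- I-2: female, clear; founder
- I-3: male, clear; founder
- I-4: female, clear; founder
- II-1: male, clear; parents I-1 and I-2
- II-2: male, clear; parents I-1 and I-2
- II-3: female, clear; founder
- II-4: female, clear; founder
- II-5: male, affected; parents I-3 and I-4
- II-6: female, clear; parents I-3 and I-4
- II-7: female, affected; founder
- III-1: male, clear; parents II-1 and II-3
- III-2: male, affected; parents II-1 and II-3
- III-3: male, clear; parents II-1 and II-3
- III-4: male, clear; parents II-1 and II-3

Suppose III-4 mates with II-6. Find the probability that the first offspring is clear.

II-1 is clear so carries S and passed s to III-2 (ss), so II-1 is Ss.
II-3 is clear so carries S and passed s to III-2 (ss), so II-3 is Ss.
III-4 is a clear offspring of II-1 (Ss) × II-3 (Ss), whose cross gives 1/4 SS : 1/2 Ss : 1/4 ss; conditioning on being clear, III-4 is SS with probability 1/3, Ss with probability 2/3.
I-3 is clear so carries S and passed s to II-5 (ss), so I-3 is Ss.
I-4 is clear so carries S and passed s to II-5 (ss), so I-4 is Ss.
II-6 is a clear offspring of I-3 (Ss) × I-4 (Ss), whose cross gives 1/4 SS : 1/2 Ss : 1/4 ss; conditioning on being clear, II-6 is SS with probability 1/3, Ss with probability 2/3.
Summing over parental genotype combinations, P(offspring is clear) = 1/9·1 + 2/9·1 + 2/9·1 + 4/9·3/4 = 8/9.

8/9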